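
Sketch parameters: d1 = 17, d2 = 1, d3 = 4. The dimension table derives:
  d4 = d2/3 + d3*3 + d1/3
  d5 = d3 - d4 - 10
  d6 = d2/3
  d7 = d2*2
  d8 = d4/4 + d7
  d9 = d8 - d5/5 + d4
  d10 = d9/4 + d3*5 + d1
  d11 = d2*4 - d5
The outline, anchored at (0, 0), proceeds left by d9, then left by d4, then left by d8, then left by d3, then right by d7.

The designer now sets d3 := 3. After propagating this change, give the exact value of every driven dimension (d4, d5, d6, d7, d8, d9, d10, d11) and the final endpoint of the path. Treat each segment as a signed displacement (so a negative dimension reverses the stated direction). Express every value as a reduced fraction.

Apply edit: d3 := 3
  d4 = d2/3 + d3*3 + d1/3 = 15
  d5 = d3 - d4 - 10 = -22
  d6 = d2/3 = 1/3
  d7 = d2*2 = 2
  d8 = d4/4 + d7 = 23/4
  d9 = d8 - d5/5 + d4 = 503/20
  d10 = d9/4 + d3*5 + d1 = 3063/80
  d11 = d2*4 - d5 = 26
Walk from origin (0, 0):
  seg 1: left by d9 = 503/20 → (-503/20, 0)
  seg 2: left by d4 = 15 → (-803/20, 0)
  seg 3: left by d8 = 23/4 → (-459/10, 0)
  seg 4: left by d3 = 3 → (-489/10, 0)
  seg 5: right by d7 = 2 → (-469/10, 0)

d4 = 15
d5 = -22
d6 = 1/3
d7 = 2
d8 = 23/4
d9 = 503/20
d10 = 3063/80
d11 = 26
endpoint = (-469/10, 0)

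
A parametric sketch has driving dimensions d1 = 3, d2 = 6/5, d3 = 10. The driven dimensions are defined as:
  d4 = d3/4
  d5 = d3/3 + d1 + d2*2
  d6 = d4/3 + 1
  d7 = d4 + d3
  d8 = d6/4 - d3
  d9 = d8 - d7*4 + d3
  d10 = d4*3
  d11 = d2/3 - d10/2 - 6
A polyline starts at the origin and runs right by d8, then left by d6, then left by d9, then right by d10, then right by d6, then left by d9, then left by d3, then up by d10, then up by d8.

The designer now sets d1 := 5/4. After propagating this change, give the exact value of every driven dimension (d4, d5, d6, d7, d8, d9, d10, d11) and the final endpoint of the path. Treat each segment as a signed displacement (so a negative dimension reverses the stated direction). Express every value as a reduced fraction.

d4 = 5/2
d5 = 419/60
d6 = 11/6
d7 = 25/2
d8 = -229/24
d9 = -1189/24
d10 = 15/2
d11 = -187/20
endpoint = (2089/24, -49/24)

Apply edit: d1 := 5/4
  d4 = d3/4 = 5/2
  d5 = d3/3 + d1 + d2*2 = 419/60
  d6 = d4/3 + 1 = 11/6
  d7 = d4 + d3 = 25/2
  d8 = d6/4 - d3 = -229/24
  d9 = d8 - d7*4 + d3 = -1189/24
  d10 = d4*3 = 15/2
  d11 = d2/3 - d10/2 - 6 = -187/20
Walk from origin (0, 0):
  seg 1: right by d8 = -229/24 → (-229/24, 0)
  seg 2: left by d6 = 11/6 → (-91/8, 0)
  seg 3: left by d9 = -1189/24 → (229/6, 0)
  seg 4: right by d10 = 15/2 → (137/3, 0)
  seg 5: right by d6 = 11/6 → (95/2, 0)
  seg 6: left by d9 = -1189/24 → (2329/24, 0)
  seg 7: left by d3 = 10 → (2089/24, 0)
  seg 8: up by d10 = 15/2 → (2089/24, 15/2)
  seg 9: up by d8 = -229/24 → (2089/24, -49/24)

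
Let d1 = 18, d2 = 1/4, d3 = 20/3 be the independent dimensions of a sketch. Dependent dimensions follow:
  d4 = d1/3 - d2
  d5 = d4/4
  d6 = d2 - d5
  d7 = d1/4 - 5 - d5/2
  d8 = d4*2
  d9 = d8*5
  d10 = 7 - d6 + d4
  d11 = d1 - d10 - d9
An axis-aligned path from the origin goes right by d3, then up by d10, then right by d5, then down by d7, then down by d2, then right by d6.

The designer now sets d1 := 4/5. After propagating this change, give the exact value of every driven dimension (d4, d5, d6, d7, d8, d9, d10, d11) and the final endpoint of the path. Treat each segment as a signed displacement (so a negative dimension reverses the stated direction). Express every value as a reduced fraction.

Apply edit: d1 := 4/5
  d4 = d1/3 - d2 = 1/60
  d5 = d4/4 = 1/240
  d6 = d2 - d5 = 59/240
  d7 = d1/4 - 5 - d5/2 = -461/96
  d8 = d4*2 = 1/30
  d9 = d8*5 = 1/6
  d10 = 7 - d6 + d4 = 325/48
  d11 = d1 - d10 - d9 = -491/80
Walk from origin (0, 0):
  seg 1: right by d3 = 20/3 → (20/3, 0)
  seg 2: up by d10 = 325/48 → (20/3, 325/48)
  seg 3: right by d5 = 1/240 → (1601/240, 325/48)
  seg 4: down by d7 = -461/96 → (1601/240, 1111/96)
  seg 5: down by d2 = 1/4 → (1601/240, 1087/96)
  seg 6: right by d6 = 59/240 → (83/12, 1087/96)

d4 = 1/60
d5 = 1/240
d6 = 59/240
d7 = -461/96
d8 = 1/30
d9 = 1/6
d10 = 325/48
d11 = -491/80
endpoint = (83/12, 1087/96)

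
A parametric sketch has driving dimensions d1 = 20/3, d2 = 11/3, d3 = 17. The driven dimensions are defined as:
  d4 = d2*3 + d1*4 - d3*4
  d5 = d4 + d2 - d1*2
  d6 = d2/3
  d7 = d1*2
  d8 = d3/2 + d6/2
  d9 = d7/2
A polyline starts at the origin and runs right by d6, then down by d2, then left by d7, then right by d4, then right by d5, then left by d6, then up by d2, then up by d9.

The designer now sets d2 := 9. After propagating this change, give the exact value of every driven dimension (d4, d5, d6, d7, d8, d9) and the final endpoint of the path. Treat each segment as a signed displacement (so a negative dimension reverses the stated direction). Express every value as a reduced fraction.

d4 = -43/3
d5 = -56/3
d6 = 3
d7 = 40/3
d8 = 10
d9 = 20/3
endpoint = (-139/3, 20/3)

Apply edit: d2 := 9
  d4 = d2*3 + d1*4 - d3*4 = -43/3
  d5 = d4 + d2 - d1*2 = -56/3
  d6 = d2/3 = 3
  d7 = d1*2 = 40/3
  d8 = d3/2 + d6/2 = 10
  d9 = d7/2 = 20/3
Walk from origin (0, 0):
  seg 1: right by d6 = 3 → (3, 0)
  seg 2: down by d2 = 9 → (3, -9)
  seg 3: left by d7 = 40/3 → (-31/3, -9)
  seg 4: right by d4 = -43/3 → (-74/3, -9)
  seg 5: right by d5 = -56/3 → (-130/3, -9)
  seg 6: left by d6 = 3 → (-139/3, -9)
  seg 7: up by d2 = 9 → (-139/3, 0)
  seg 8: up by d9 = 20/3 → (-139/3, 20/3)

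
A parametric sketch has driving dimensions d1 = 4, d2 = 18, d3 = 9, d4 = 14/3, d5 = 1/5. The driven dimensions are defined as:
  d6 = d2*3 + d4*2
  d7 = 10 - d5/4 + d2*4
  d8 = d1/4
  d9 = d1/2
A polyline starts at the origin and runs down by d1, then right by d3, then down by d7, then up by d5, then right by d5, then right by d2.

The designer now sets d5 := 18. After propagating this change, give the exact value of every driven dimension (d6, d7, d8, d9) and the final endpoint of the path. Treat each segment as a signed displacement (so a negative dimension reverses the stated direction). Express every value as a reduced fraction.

d6 = 190/3
d7 = 155/2
d8 = 1
d9 = 2
endpoint = (45, -127/2)

Apply edit: d5 := 18
  d6 = d2*3 + d4*2 = 190/3
  d7 = 10 - d5/4 + d2*4 = 155/2
  d8 = d1/4 = 1
  d9 = d1/2 = 2
Walk from origin (0, 0):
  seg 1: down by d1 = 4 → (0, -4)
  seg 2: right by d3 = 9 → (9, -4)
  seg 3: down by d7 = 155/2 → (9, -163/2)
  seg 4: up by d5 = 18 → (9, -127/2)
  seg 5: right by d5 = 18 → (27, -127/2)
  seg 6: right by d2 = 18 → (45, -127/2)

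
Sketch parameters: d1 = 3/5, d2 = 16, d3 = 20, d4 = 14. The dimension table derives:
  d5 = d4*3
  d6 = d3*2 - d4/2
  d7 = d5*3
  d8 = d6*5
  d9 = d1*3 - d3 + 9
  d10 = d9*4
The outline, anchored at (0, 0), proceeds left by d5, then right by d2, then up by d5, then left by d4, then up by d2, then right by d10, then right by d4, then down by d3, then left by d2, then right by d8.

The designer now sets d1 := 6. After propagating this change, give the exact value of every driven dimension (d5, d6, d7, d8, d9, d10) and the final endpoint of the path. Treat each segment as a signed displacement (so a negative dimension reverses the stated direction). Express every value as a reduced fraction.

Apply edit: d1 := 6
  d5 = d4*3 = 42
  d6 = d3*2 - d4/2 = 33
  d7 = d5*3 = 126
  d8 = d6*5 = 165
  d9 = d1*3 - d3 + 9 = 7
  d10 = d9*4 = 28
Walk from origin (0, 0):
  seg 1: left by d5 = 42 → (-42, 0)
  seg 2: right by d2 = 16 → (-26, 0)
  seg 3: up by d5 = 42 → (-26, 42)
  seg 4: left by d4 = 14 → (-40, 42)
  seg 5: up by d2 = 16 → (-40, 58)
  seg 6: right by d10 = 28 → (-12, 58)
  seg 7: right by d4 = 14 → (2, 58)
  seg 8: down by d3 = 20 → (2, 38)
  seg 9: left by d2 = 16 → (-14, 38)
  seg 10: right by d8 = 165 → (151, 38)

d5 = 42
d6 = 33
d7 = 126
d8 = 165
d9 = 7
d10 = 28
endpoint = (151, 38)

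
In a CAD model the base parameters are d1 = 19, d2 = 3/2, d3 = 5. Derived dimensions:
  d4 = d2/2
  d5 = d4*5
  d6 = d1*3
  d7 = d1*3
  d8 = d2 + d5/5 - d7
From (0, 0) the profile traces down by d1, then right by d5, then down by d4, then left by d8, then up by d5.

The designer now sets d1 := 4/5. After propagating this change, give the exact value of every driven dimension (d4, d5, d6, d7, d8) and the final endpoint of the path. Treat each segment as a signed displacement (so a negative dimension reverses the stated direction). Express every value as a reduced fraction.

Apply edit: d1 := 4/5
  d4 = d2/2 = 3/4
  d5 = d4*5 = 15/4
  d6 = d1*3 = 12/5
  d7 = d1*3 = 12/5
  d8 = d2 + d5/5 - d7 = -3/20
Walk from origin (0, 0):
  seg 1: down by d1 = 4/5 → (0, -4/5)
  seg 2: right by d5 = 15/4 → (15/4, -4/5)
  seg 3: down by d4 = 3/4 → (15/4, -31/20)
  seg 4: left by d8 = -3/20 → (39/10, -31/20)
  seg 5: up by d5 = 15/4 → (39/10, 11/5)

d4 = 3/4
d5 = 15/4
d6 = 12/5
d7 = 12/5
d8 = -3/20
endpoint = (39/10, 11/5)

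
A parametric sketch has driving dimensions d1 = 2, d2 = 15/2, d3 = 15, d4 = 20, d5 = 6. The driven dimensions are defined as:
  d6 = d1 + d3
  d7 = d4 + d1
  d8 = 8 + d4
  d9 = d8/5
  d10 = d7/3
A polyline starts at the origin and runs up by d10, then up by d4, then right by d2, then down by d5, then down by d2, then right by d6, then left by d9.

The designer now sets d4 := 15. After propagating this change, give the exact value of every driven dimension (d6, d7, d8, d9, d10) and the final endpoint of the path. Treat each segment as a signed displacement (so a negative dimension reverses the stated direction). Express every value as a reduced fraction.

Apply edit: d4 := 15
  d6 = d1 + d3 = 17
  d7 = d4 + d1 = 17
  d8 = 8 + d4 = 23
  d9 = d8/5 = 23/5
  d10 = d7/3 = 17/3
Walk from origin (0, 0):
  seg 1: up by d10 = 17/3 → (0, 17/3)
  seg 2: up by d4 = 15 → (0, 62/3)
  seg 3: right by d2 = 15/2 → (15/2, 62/3)
  seg 4: down by d5 = 6 → (15/2, 44/3)
  seg 5: down by d2 = 15/2 → (15/2, 43/6)
  seg 6: right by d6 = 17 → (49/2, 43/6)
  seg 7: left by d9 = 23/5 → (199/10, 43/6)

d6 = 17
d7 = 17
d8 = 23
d9 = 23/5
d10 = 17/3
endpoint = (199/10, 43/6)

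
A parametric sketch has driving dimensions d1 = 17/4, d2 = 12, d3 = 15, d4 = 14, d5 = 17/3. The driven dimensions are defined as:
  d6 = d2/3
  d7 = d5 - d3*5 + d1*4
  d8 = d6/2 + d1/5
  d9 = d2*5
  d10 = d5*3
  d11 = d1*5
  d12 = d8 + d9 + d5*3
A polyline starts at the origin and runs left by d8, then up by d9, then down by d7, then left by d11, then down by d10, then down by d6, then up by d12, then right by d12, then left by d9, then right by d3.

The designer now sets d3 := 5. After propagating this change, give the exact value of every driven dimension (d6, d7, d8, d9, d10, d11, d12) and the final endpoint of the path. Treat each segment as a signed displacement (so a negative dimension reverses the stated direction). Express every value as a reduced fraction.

Apply edit: d3 := 5
  d6 = d2/3 = 4
  d7 = d5 - d3*5 + d1*4 = -7/3
  d8 = d6/2 + d1/5 = 57/20
  d9 = d2*5 = 60
  d10 = d5*3 = 17
  d11 = d1*5 = 85/4
  d12 = d8 + d9 + d5*3 = 1597/20
Walk from origin (0, 0):
  seg 1: left by d8 = 57/20 → (-57/20, 0)
  seg 2: up by d9 = 60 → (-57/20, 60)
  seg 3: down by d7 = -7/3 → (-57/20, 187/3)
  seg 4: left by d11 = 85/4 → (-241/10, 187/3)
  seg 5: down by d10 = 17 → (-241/10, 136/3)
  seg 6: down by d6 = 4 → (-241/10, 124/3)
  seg 7: up by d12 = 1597/20 → (-241/10, 7271/60)
  seg 8: right by d12 = 1597/20 → (223/4, 7271/60)
  seg 9: left by d9 = 60 → (-17/4, 7271/60)
  seg 10: right by d3 = 5 → (3/4, 7271/60)

d6 = 4
d7 = -7/3
d8 = 57/20
d9 = 60
d10 = 17
d11 = 85/4
d12 = 1597/20
endpoint = (3/4, 7271/60)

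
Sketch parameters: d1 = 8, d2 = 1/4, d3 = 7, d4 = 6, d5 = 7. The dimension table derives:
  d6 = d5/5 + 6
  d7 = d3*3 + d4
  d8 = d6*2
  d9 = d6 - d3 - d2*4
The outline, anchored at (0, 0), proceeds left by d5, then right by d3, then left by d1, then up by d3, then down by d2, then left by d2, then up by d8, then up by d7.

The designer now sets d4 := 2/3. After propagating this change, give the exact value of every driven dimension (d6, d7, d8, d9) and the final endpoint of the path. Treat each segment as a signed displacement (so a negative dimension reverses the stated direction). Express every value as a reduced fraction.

d6 = 37/5
d7 = 65/3
d8 = 74/5
d9 = -3/5
endpoint = (-33/4, 2593/60)

Apply edit: d4 := 2/3
  d6 = d5/5 + 6 = 37/5
  d7 = d3*3 + d4 = 65/3
  d8 = d6*2 = 74/5
  d9 = d6 - d3 - d2*4 = -3/5
Walk from origin (0, 0):
  seg 1: left by d5 = 7 → (-7, 0)
  seg 2: right by d3 = 7 → (0, 0)
  seg 3: left by d1 = 8 → (-8, 0)
  seg 4: up by d3 = 7 → (-8, 7)
  seg 5: down by d2 = 1/4 → (-8, 27/4)
  seg 6: left by d2 = 1/4 → (-33/4, 27/4)
  seg 7: up by d8 = 74/5 → (-33/4, 431/20)
  seg 8: up by d7 = 65/3 → (-33/4, 2593/60)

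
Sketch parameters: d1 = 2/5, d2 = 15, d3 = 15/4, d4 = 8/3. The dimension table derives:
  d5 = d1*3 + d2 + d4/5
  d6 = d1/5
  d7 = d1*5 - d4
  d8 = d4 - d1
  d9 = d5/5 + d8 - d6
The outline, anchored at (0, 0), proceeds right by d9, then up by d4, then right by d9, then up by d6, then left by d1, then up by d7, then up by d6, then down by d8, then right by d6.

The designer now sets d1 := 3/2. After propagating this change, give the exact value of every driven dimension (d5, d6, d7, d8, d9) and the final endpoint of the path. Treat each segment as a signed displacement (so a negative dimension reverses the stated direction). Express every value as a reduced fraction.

Apply edit: d1 := 3/2
  d5 = d1*3 + d2 + d4/5 = 601/30
  d6 = d1/5 = 3/10
  d7 = d1*5 - d4 = 29/6
  d8 = d4 - d1 = 7/6
  d9 = d5/5 + d8 - d6 = 731/150
Walk from origin (0, 0):
  seg 1: right by d9 = 731/150 → (731/150, 0)
  seg 2: up by d4 = 8/3 → (731/150, 8/3)
  seg 3: right by d9 = 731/150 → (731/75, 8/3)
  seg 4: up by d6 = 3/10 → (731/75, 89/30)
  seg 5: left by d1 = 3/2 → (1237/150, 89/30)
  seg 6: up by d7 = 29/6 → (1237/150, 39/5)
  seg 7: up by d6 = 3/10 → (1237/150, 81/10)
  seg 8: down by d8 = 7/6 → (1237/150, 104/15)
  seg 9: right by d6 = 3/10 → (641/75, 104/15)

d5 = 601/30
d6 = 3/10
d7 = 29/6
d8 = 7/6
d9 = 731/150
endpoint = (641/75, 104/15)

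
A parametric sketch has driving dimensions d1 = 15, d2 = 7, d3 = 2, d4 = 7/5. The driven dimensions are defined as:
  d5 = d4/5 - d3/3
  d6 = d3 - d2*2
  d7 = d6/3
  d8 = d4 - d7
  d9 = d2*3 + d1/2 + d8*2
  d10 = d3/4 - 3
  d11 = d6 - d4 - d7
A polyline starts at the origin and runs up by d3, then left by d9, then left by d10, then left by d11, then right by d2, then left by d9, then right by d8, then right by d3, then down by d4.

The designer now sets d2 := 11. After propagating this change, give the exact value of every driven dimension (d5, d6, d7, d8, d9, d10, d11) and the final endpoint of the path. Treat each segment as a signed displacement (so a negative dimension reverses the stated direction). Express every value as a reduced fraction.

Apply edit: d2 := 11
  d5 = d4/5 - d3/3 = -29/75
  d6 = d3 - d2*2 = -20
  d7 = d6/3 = -20/3
  d8 = d4 - d7 = 121/15
  d9 = d2*3 + d1/2 + d8*2 = 1699/30
  d10 = d3/4 - 3 = -5/2
  d11 = d6 - d4 - d7 = -221/15
Walk from origin (0, 0):
  seg 1: up by d3 = 2 → (0, 2)
  seg 2: left by d9 = 1699/30 → (-1699/30, 2)
  seg 3: left by d10 = -5/2 → (-812/15, 2)
  seg 4: left by d11 = -221/15 → (-197/5, 2)
  seg 5: right by d2 = 11 → (-142/5, 2)
  seg 6: left by d9 = 1699/30 → (-2551/30, 2)
  seg 7: right by d8 = 121/15 → (-2309/30, 2)
  seg 8: right by d3 = 2 → (-2249/30, 2)
  seg 9: down by d4 = 7/5 → (-2249/30, 3/5)

d5 = -29/75
d6 = -20
d7 = -20/3
d8 = 121/15
d9 = 1699/30
d10 = -5/2
d11 = -221/15
endpoint = (-2249/30, 3/5)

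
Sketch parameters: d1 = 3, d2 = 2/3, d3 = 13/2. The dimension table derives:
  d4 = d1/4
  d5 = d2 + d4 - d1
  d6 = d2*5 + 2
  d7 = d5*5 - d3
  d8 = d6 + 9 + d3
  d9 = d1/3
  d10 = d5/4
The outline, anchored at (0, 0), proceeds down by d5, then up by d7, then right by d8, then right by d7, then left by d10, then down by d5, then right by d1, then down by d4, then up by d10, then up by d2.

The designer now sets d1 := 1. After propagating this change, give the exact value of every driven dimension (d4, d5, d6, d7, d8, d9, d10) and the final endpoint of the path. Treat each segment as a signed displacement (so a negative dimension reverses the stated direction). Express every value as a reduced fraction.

Apply edit: d1 := 1
  d4 = d1/4 = 1/4
  d5 = d2 + d4 - d1 = -1/12
  d6 = d2*5 + 2 = 16/3
  d7 = d5*5 - d3 = -83/12
  d8 = d6 + 9 + d3 = 125/6
  d9 = d1/3 = 1/3
  d10 = d5/4 = -1/48
Walk from origin (0, 0):
  seg 1: down by d5 = -1/12 → (0, 1/12)
  seg 2: up by d7 = -83/12 → (0, -41/6)
  seg 3: right by d8 = 125/6 → (125/6, -41/6)
  seg 4: right by d7 = -83/12 → (167/12, -41/6)
  seg 5: left by d10 = -1/48 → (223/16, -41/6)
  seg 6: down by d5 = -1/12 → (223/16, -27/4)
  seg 7: right by d1 = 1 → (239/16, -27/4)
  seg 8: down by d4 = 1/4 → (239/16, -7)
  seg 9: up by d10 = -1/48 → (239/16, -337/48)
  seg 10: up by d2 = 2/3 → (239/16, -305/48)

d4 = 1/4
d5 = -1/12
d6 = 16/3
d7 = -83/12
d8 = 125/6
d9 = 1/3
d10 = -1/48
endpoint = (239/16, -305/48)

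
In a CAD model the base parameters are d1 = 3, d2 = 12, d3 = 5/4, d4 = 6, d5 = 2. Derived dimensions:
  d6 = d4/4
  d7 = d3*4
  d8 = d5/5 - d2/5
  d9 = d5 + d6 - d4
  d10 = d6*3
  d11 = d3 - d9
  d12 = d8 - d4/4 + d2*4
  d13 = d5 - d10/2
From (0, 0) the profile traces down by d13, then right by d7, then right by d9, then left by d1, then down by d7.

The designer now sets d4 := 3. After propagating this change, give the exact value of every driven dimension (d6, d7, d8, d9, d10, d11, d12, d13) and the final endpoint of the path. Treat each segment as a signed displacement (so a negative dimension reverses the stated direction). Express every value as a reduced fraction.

d6 = 3/4
d7 = 5
d8 = -2
d9 = -1/4
d10 = 9/4
d11 = 3/2
d12 = 181/4
d13 = 7/8
endpoint = (7/4, -47/8)

Apply edit: d4 := 3
  d6 = d4/4 = 3/4
  d7 = d3*4 = 5
  d8 = d5/5 - d2/5 = -2
  d9 = d5 + d6 - d4 = -1/4
  d10 = d6*3 = 9/4
  d11 = d3 - d9 = 3/2
  d12 = d8 - d4/4 + d2*4 = 181/4
  d13 = d5 - d10/2 = 7/8
Walk from origin (0, 0):
  seg 1: down by d13 = 7/8 → (0, -7/8)
  seg 2: right by d7 = 5 → (5, -7/8)
  seg 3: right by d9 = -1/4 → (19/4, -7/8)
  seg 4: left by d1 = 3 → (7/4, -7/8)
  seg 5: down by d7 = 5 → (7/4, -47/8)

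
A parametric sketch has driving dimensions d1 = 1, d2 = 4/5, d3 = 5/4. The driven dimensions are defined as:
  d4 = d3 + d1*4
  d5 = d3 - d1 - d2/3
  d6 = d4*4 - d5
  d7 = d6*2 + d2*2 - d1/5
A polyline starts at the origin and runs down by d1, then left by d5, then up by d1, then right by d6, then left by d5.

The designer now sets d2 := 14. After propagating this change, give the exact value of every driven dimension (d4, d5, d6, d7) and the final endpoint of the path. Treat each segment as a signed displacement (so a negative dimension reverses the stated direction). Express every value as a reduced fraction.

Apply edit: d2 := 14
  d4 = d3 + d1*4 = 21/4
  d5 = d3 - d1 - d2/3 = -53/12
  d6 = d4*4 - d5 = 305/12
  d7 = d6*2 + d2*2 - d1/5 = 2359/30
Walk from origin (0, 0):
  seg 1: down by d1 = 1 → (0, -1)
  seg 2: left by d5 = -53/12 → (53/12, -1)
  seg 3: up by d1 = 1 → (53/12, 0)
  seg 4: right by d6 = 305/12 → (179/6, 0)
  seg 5: left by d5 = -53/12 → (137/4, 0)

d4 = 21/4
d5 = -53/12
d6 = 305/12
d7 = 2359/30
endpoint = (137/4, 0)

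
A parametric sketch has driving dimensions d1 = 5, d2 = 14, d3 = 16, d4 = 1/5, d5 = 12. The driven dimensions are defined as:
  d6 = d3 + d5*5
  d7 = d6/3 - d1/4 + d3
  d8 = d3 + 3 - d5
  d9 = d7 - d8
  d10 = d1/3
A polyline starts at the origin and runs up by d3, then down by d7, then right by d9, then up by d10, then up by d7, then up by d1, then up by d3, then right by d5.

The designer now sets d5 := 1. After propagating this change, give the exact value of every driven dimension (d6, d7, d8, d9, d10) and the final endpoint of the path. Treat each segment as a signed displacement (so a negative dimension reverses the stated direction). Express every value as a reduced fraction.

d6 = 21
d7 = 87/4
d8 = 18
d9 = 15/4
d10 = 5/3
endpoint = (19/4, 116/3)

Apply edit: d5 := 1
  d6 = d3 + d5*5 = 21
  d7 = d6/3 - d1/4 + d3 = 87/4
  d8 = d3 + 3 - d5 = 18
  d9 = d7 - d8 = 15/4
  d10 = d1/3 = 5/3
Walk from origin (0, 0):
  seg 1: up by d3 = 16 → (0, 16)
  seg 2: down by d7 = 87/4 → (0, -23/4)
  seg 3: right by d9 = 15/4 → (15/4, -23/4)
  seg 4: up by d10 = 5/3 → (15/4, -49/12)
  seg 5: up by d7 = 87/4 → (15/4, 53/3)
  seg 6: up by d1 = 5 → (15/4, 68/3)
  seg 7: up by d3 = 16 → (15/4, 116/3)
  seg 8: right by d5 = 1 → (19/4, 116/3)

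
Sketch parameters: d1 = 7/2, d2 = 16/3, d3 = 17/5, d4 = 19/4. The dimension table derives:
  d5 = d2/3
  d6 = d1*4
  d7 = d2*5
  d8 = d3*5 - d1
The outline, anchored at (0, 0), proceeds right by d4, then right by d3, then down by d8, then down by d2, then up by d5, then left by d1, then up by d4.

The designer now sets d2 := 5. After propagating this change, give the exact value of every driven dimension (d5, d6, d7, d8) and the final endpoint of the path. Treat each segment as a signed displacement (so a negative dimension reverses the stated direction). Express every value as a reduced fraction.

d5 = 5/3
d6 = 14
d7 = 25
d8 = 27/2
endpoint = (93/20, -145/12)

Apply edit: d2 := 5
  d5 = d2/3 = 5/3
  d6 = d1*4 = 14
  d7 = d2*5 = 25
  d8 = d3*5 - d1 = 27/2
Walk from origin (0, 0):
  seg 1: right by d4 = 19/4 → (19/4, 0)
  seg 2: right by d3 = 17/5 → (163/20, 0)
  seg 3: down by d8 = 27/2 → (163/20, -27/2)
  seg 4: down by d2 = 5 → (163/20, -37/2)
  seg 5: up by d5 = 5/3 → (163/20, -101/6)
  seg 6: left by d1 = 7/2 → (93/20, -101/6)
  seg 7: up by d4 = 19/4 → (93/20, -145/12)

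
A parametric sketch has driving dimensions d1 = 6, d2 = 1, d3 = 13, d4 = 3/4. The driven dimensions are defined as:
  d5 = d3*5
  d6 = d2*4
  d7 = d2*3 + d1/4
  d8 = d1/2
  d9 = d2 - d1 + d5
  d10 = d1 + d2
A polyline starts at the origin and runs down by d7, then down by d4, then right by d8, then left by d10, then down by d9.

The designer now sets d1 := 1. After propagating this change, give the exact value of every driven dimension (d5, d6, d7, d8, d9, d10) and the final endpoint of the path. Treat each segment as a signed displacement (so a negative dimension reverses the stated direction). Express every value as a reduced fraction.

d5 = 65
d6 = 4
d7 = 13/4
d8 = 1/2
d9 = 65
d10 = 2
endpoint = (-3/2, -69)

Apply edit: d1 := 1
  d5 = d3*5 = 65
  d6 = d2*4 = 4
  d7 = d2*3 + d1/4 = 13/4
  d8 = d1/2 = 1/2
  d9 = d2 - d1 + d5 = 65
  d10 = d1 + d2 = 2
Walk from origin (0, 0):
  seg 1: down by d7 = 13/4 → (0, -13/4)
  seg 2: down by d4 = 3/4 → (0, -4)
  seg 3: right by d8 = 1/2 → (1/2, -4)
  seg 4: left by d10 = 2 → (-3/2, -4)
  seg 5: down by d9 = 65 → (-3/2, -69)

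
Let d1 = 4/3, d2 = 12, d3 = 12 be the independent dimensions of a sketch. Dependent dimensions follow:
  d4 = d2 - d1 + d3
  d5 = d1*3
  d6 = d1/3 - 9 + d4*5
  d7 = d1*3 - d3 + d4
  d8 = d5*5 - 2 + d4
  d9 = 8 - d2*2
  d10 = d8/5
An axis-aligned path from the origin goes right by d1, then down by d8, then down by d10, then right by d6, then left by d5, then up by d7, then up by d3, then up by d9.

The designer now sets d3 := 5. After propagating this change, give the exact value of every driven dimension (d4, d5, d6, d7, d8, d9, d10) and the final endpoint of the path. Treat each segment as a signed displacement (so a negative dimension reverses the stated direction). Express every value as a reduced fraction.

Apply edit: d3 := 5
  d4 = d2 - d1 + d3 = 47/3
  d5 = d1*3 = 4
  d6 = d1/3 - 9 + d4*5 = 628/9
  d7 = d1*3 - d3 + d4 = 44/3
  d8 = d5*5 - 2 + d4 = 101/3
  d9 = 8 - d2*2 = -16
  d10 = d8/5 = 101/15
Walk from origin (0, 0):
  seg 1: right by d1 = 4/3 → (4/3, 0)
  seg 2: down by d8 = 101/3 → (4/3, -101/3)
  seg 3: down by d10 = 101/15 → (4/3, -202/5)
  seg 4: right by d6 = 628/9 → (640/9, -202/5)
  seg 5: left by d5 = 4 → (604/9, -202/5)
  seg 6: up by d7 = 44/3 → (604/9, -386/15)
  seg 7: up by d3 = 5 → (604/9, -311/15)
  seg 8: up by d9 = -16 → (604/9, -551/15)

d4 = 47/3
d5 = 4
d6 = 628/9
d7 = 44/3
d8 = 101/3
d9 = -16
d10 = 101/15
endpoint = (604/9, -551/15)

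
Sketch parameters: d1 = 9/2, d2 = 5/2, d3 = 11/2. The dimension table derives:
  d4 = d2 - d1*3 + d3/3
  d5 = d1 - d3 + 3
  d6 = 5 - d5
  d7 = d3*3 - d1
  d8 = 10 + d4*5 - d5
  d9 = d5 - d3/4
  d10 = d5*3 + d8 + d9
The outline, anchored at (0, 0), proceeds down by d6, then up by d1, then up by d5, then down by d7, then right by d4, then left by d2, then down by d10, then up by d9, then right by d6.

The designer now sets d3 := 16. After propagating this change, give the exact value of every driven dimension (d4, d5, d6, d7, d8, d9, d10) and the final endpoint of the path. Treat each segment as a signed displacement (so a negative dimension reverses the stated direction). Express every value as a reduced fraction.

Apply edit: d3 := 16
  d4 = d2 - d1*3 + d3/3 = -17/3
  d5 = d1 - d3 + 3 = -17/2
  d6 = 5 - d5 = 27/2
  d7 = d3*3 - d1 = 87/2
  d8 = 10 + d4*5 - d5 = -59/6
  d9 = d5 - d3/4 = -25/2
  d10 = d5*3 + d8 + d9 = -287/6
Walk from origin (0, 0):
  seg 1: down by d6 = 27/2 → (0, -27/2)
  seg 2: up by d1 = 9/2 → (0, -9)
  seg 3: up by d5 = -17/2 → (0, -35/2)
  seg 4: down by d7 = 87/2 → (0, -61)
  seg 5: right by d4 = -17/3 → (-17/3, -61)
  seg 6: left by d2 = 5/2 → (-49/6, -61)
  seg 7: down by d10 = -287/6 → (-49/6, -79/6)
  seg 8: up by d9 = -25/2 → (-49/6, -77/3)
  seg 9: right by d6 = 27/2 → (16/3, -77/3)

d4 = -17/3
d5 = -17/2
d6 = 27/2
d7 = 87/2
d8 = -59/6
d9 = -25/2
d10 = -287/6
endpoint = (16/3, -77/3)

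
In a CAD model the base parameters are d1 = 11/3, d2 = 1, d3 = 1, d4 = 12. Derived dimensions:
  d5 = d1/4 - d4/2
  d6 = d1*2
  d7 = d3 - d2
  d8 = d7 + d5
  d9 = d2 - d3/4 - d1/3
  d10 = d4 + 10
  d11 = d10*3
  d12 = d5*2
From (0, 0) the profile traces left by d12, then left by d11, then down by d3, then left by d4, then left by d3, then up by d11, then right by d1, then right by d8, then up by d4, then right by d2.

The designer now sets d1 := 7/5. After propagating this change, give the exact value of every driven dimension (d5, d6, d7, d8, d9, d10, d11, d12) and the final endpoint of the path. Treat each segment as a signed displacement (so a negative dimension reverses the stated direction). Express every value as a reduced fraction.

Apply edit: d1 := 7/5
  d5 = d1/4 - d4/2 = -113/20
  d6 = d1*2 = 14/5
  d7 = d3 - d2 = 0
  d8 = d7 + d5 = -113/20
  d9 = d2 - d3/4 - d1/3 = 17/60
  d10 = d4 + 10 = 22
  d11 = d10*3 = 66
  d12 = d5*2 = -113/10
Walk from origin (0, 0):
  seg 1: left by d12 = -113/10 → (113/10, 0)
  seg 2: left by d11 = 66 → (-547/10, 0)
  seg 3: down by d3 = 1 → (-547/10, -1)
  seg 4: left by d4 = 12 → (-667/10, -1)
  seg 5: left by d3 = 1 → (-677/10, -1)
  seg 6: up by d11 = 66 → (-677/10, 65)
  seg 7: right by d1 = 7/5 → (-663/10, 65)
  seg 8: right by d8 = -113/20 → (-1439/20, 65)
  seg 9: up by d4 = 12 → (-1439/20, 77)
  seg 10: right by d2 = 1 → (-1419/20, 77)

d5 = -113/20
d6 = 14/5
d7 = 0
d8 = -113/20
d9 = 17/60
d10 = 22
d11 = 66
d12 = -113/10
endpoint = (-1419/20, 77)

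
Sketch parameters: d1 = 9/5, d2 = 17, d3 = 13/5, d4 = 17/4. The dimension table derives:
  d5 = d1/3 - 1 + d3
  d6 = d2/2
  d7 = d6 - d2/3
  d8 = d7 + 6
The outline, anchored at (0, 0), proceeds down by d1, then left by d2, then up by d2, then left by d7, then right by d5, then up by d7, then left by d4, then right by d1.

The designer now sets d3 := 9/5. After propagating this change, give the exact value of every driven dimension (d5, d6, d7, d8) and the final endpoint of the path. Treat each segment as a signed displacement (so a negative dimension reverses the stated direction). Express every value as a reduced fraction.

Apply edit: d3 := 9/5
  d5 = d1/3 - 1 + d3 = 7/5
  d6 = d2/2 = 17/2
  d7 = d6 - d2/3 = 17/6
  d8 = d7 + 6 = 53/6
Walk from origin (0, 0):
  seg 1: down by d1 = 9/5 → (0, -9/5)
  seg 2: left by d2 = 17 → (-17, -9/5)
  seg 3: up by d2 = 17 → (-17, 76/5)
  seg 4: left by d7 = 17/6 → (-119/6, 76/5)
  seg 5: right by d5 = 7/5 → (-553/30, 76/5)
  seg 6: up by d7 = 17/6 → (-553/30, 541/30)
  seg 7: left by d4 = 17/4 → (-1361/60, 541/30)
  seg 8: right by d1 = 9/5 → (-1253/60, 541/30)

d5 = 7/5
d6 = 17/2
d7 = 17/6
d8 = 53/6
endpoint = (-1253/60, 541/30)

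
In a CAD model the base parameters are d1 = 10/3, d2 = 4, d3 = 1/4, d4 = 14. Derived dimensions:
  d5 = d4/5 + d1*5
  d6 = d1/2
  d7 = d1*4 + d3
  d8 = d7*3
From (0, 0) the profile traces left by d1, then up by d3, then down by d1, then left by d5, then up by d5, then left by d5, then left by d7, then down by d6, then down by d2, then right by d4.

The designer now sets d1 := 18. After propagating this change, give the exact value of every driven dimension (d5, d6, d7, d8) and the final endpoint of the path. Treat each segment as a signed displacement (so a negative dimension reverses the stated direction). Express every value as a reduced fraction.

Apply edit: d1 := 18
  d5 = d4/5 + d1*5 = 464/5
  d6 = d1/2 = 9
  d7 = d1*4 + d3 = 289/4
  d8 = d7*3 = 867/4
Walk from origin (0, 0):
  seg 1: left by d1 = 18 → (-18, 0)
  seg 2: up by d3 = 1/4 → (-18, 1/4)
  seg 3: down by d1 = 18 → (-18, -71/4)
  seg 4: left by d5 = 464/5 → (-554/5, -71/4)
  seg 5: up by d5 = 464/5 → (-554/5, 1501/20)
  seg 6: left by d5 = 464/5 → (-1018/5, 1501/20)
  seg 7: left by d7 = 289/4 → (-5517/20, 1501/20)
  seg 8: down by d6 = 9 → (-5517/20, 1321/20)
  seg 9: down by d2 = 4 → (-5517/20, 1241/20)
  seg 10: right by d4 = 14 → (-5237/20, 1241/20)

d5 = 464/5
d6 = 9
d7 = 289/4
d8 = 867/4
endpoint = (-5237/20, 1241/20)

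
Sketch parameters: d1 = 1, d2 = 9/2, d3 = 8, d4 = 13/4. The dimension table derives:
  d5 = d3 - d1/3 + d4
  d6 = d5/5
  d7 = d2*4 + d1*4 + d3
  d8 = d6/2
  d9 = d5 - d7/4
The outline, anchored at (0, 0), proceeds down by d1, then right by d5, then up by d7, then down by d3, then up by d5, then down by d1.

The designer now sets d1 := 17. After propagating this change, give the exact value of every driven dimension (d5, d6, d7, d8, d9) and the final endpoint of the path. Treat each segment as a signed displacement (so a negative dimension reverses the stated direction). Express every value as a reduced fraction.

d5 = 67/12
d6 = 67/60
d7 = 94
d8 = 67/120
d9 = -215/12
endpoint = (67/12, 691/12)

Apply edit: d1 := 17
  d5 = d3 - d1/3 + d4 = 67/12
  d6 = d5/5 = 67/60
  d7 = d2*4 + d1*4 + d3 = 94
  d8 = d6/2 = 67/120
  d9 = d5 - d7/4 = -215/12
Walk from origin (0, 0):
  seg 1: down by d1 = 17 → (0, -17)
  seg 2: right by d5 = 67/12 → (67/12, -17)
  seg 3: up by d7 = 94 → (67/12, 77)
  seg 4: down by d3 = 8 → (67/12, 69)
  seg 5: up by d5 = 67/12 → (67/12, 895/12)
  seg 6: down by d1 = 17 → (67/12, 691/12)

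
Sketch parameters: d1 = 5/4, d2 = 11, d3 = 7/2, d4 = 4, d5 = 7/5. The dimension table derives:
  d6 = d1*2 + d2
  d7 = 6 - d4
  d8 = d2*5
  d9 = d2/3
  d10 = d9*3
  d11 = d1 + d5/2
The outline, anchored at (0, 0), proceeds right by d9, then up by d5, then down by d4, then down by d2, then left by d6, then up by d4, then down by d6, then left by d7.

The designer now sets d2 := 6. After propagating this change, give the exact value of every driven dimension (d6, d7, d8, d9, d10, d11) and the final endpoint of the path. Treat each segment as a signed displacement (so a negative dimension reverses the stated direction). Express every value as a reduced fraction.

Apply edit: d2 := 6
  d6 = d1*2 + d2 = 17/2
  d7 = 6 - d4 = 2
  d8 = d2*5 = 30
  d9 = d2/3 = 2
  d10 = d9*3 = 6
  d11 = d1 + d5/2 = 39/20
Walk from origin (0, 0):
  seg 1: right by d9 = 2 → (2, 0)
  seg 2: up by d5 = 7/5 → (2, 7/5)
  seg 3: down by d4 = 4 → (2, -13/5)
  seg 4: down by d2 = 6 → (2, -43/5)
  seg 5: left by d6 = 17/2 → (-13/2, -43/5)
  seg 6: up by d4 = 4 → (-13/2, -23/5)
  seg 7: down by d6 = 17/2 → (-13/2, -131/10)
  seg 8: left by d7 = 2 → (-17/2, -131/10)

d6 = 17/2
d7 = 2
d8 = 30
d9 = 2
d10 = 6
d11 = 39/20
endpoint = (-17/2, -131/10)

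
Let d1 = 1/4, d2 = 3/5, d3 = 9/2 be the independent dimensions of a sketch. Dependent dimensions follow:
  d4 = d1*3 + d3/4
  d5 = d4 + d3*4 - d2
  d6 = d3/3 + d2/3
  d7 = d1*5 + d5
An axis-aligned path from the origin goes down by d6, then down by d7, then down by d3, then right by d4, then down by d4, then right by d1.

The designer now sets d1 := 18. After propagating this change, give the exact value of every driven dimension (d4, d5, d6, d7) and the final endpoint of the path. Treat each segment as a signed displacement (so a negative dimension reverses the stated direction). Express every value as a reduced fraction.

d4 = 441/8
d5 = 2901/40
d6 = 17/10
d7 = 6501/40
endpoint = (585/8, -4477/20)

Apply edit: d1 := 18
  d4 = d1*3 + d3/4 = 441/8
  d5 = d4 + d3*4 - d2 = 2901/40
  d6 = d3/3 + d2/3 = 17/10
  d7 = d1*5 + d5 = 6501/40
Walk from origin (0, 0):
  seg 1: down by d6 = 17/10 → (0, -17/10)
  seg 2: down by d7 = 6501/40 → (0, -6569/40)
  seg 3: down by d3 = 9/2 → (0, -6749/40)
  seg 4: right by d4 = 441/8 → (441/8, -6749/40)
  seg 5: down by d4 = 441/8 → (441/8, -4477/20)
  seg 6: right by d1 = 18 → (585/8, -4477/20)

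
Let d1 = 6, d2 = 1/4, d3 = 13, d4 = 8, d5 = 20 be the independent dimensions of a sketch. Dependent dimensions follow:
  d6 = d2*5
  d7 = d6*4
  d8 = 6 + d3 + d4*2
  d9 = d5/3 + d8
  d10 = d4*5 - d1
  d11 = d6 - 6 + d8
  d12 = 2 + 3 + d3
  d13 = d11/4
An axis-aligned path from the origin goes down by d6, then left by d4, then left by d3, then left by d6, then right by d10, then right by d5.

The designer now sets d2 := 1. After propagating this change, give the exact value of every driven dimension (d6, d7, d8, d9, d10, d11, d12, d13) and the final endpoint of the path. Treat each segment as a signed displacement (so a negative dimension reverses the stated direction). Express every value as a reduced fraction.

d6 = 5
d7 = 20
d8 = 35
d9 = 125/3
d10 = 34
d11 = 34
d12 = 18
d13 = 17/2
endpoint = (28, -5)

Apply edit: d2 := 1
  d6 = d2*5 = 5
  d7 = d6*4 = 20
  d8 = 6 + d3 + d4*2 = 35
  d9 = d5/3 + d8 = 125/3
  d10 = d4*5 - d1 = 34
  d11 = d6 - 6 + d8 = 34
  d12 = 2 + 3 + d3 = 18
  d13 = d11/4 = 17/2
Walk from origin (0, 0):
  seg 1: down by d6 = 5 → (0, -5)
  seg 2: left by d4 = 8 → (-8, -5)
  seg 3: left by d3 = 13 → (-21, -5)
  seg 4: left by d6 = 5 → (-26, -5)
  seg 5: right by d10 = 34 → (8, -5)
  seg 6: right by d5 = 20 → (28, -5)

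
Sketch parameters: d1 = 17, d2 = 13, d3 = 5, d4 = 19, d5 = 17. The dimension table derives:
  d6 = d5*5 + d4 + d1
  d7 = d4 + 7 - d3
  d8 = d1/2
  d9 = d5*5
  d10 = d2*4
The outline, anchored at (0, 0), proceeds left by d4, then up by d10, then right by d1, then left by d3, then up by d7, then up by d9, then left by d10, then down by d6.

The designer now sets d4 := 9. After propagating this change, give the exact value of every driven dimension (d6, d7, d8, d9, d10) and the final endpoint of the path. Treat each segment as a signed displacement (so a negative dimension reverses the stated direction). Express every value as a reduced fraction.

d6 = 111
d7 = 11
d8 = 17/2
d9 = 85
d10 = 52
endpoint = (-49, 37)

Apply edit: d4 := 9
  d6 = d5*5 + d4 + d1 = 111
  d7 = d4 + 7 - d3 = 11
  d8 = d1/2 = 17/2
  d9 = d5*5 = 85
  d10 = d2*4 = 52
Walk from origin (0, 0):
  seg 1: left by d4 = 9 → (-9, 0)
  seg 2: up by d10 = 52 → (-9, 52)
  seg 3: right by d1 = 17 → (8, 52)
  seg 4: left by d3 = 5 → (3, 52)
  seg 5: up by d7 = 11 → (3, 63)
  seg 6: up by d9 = 85 → (3, 148)
  seg 7: left by d10 = 52 → (-49, 148)
  seg 8: down by d6 = 111 → (-49, 37)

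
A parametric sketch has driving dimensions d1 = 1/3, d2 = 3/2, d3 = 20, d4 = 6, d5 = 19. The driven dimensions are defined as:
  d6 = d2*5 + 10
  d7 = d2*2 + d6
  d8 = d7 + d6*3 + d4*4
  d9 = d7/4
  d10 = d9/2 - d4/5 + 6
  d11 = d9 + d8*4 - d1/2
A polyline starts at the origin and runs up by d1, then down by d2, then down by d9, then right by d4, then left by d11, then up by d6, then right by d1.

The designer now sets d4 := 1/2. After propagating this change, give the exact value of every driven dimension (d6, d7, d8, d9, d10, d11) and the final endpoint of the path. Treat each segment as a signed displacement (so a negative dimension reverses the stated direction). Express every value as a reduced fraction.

Apply edit: d4 := 1/2
  d6 = d2*5 + 10 = 35/2
  d7 = d2*2 + d6 = 41/2
  d8 = d7 + d6*3 + d4*4 = 75
  d9 = d7/4 = 41/8
  d10 = d9/2 - d4/5 + 6 = 677/80
  d11 = d9 + d8*4 - d1/2 = 7319/24
Walk from origin (0, 0):
  seg 1: up by d1 = 1/3 → (0, 1/3)
  seg 2: down by d2 = 3/2 → (0, -7/6)
  seg 3: down by d9 = 41/8 → (0, -151/24)
  seg 4: right by d4 = 1/2 → (1/2, -151/24)
  seg 5: left by d11 = 7319/24 → (-7307/24, -151/24)
  seg 6: up by d6 = 35/2 → (-7307/24, 269/24)
  seg 7: right by d1 = 1/3 → (-2433/8, 269/24)

d6 = 35/2
d7 = 41/2
d8 = 75
d9 = 41/8
d10 = 677/80
d11 = 7319/24
endpoint = (-2433/8, 269/24)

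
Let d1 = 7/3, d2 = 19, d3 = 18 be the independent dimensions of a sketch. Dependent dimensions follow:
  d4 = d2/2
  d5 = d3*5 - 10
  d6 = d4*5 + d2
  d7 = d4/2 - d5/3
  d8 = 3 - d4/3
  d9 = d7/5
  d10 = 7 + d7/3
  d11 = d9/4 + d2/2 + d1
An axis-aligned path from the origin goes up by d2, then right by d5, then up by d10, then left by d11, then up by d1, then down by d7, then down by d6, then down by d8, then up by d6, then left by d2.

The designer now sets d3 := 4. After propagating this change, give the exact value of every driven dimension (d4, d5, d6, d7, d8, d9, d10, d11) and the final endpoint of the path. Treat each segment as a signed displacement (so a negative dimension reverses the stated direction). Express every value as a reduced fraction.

d4 = 19/2
d5 = 10
d6 = 133/2
d7 = 17/12
d8 = -1/6
d9 = 17/60
d10 = 269/36
d11 = 2857/240
endpoint = (-5017/240, 248/9)

Apply edit: d3 := 4
  d4 = d2/2 = 19/2
  d5 = d3*5 - 10 = 10
  d6 = d4*5 + d2 = 133/2
  d7 = d4/2 - d5/3 = 17/12
  d8 = 3 - d4/3 = -1/6
  d9 = d7/5 = 17/60
  d10 = 7 + d7/3 = 269/36
  d11 = d9/4 + d2/2 + d1 = 2857/240
Walk from origin (0, 0):
  seg 1: up by d2 = 19 → (0, 19)
  seg 2: right by d5 = 10 → (10, 19)
  seg 3: up by d10 = 269/36 → (10, 953/36)
  seg 4: left by d11 = 2857/240 → (-457/240, 953/36)
  seg 5: up by d1 = 7/3 → (-457/240, 1037/36)
  seg 6: down by d7 = 17/12 → (-457/240, 493/18)
  seg 7: down by d6 = 133/2 → (-457/240, -352/9)
  seg 8: down by d8 = -1/6 → (-457/240, -701/18)
  seg 9: up by d6 = 133/2 → (-457/240, 248/9)
  seg 10: left by d2 = 19 → (-5017/240, 248/9)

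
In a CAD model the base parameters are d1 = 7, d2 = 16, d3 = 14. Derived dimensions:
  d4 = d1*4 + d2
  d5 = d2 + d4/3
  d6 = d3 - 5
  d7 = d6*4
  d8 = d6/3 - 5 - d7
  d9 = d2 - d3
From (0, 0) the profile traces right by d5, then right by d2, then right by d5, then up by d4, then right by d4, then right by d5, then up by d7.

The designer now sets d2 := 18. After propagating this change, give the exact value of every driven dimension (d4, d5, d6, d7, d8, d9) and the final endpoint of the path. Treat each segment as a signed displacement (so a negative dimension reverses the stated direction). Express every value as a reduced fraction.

Apply edit: d2 := 18
  d4 = d1*4 + d2 = 46
  d5 = d2 + d4/3 = 100/3
  d6 = d3 - 5 = 9
  d7 = d6*4 = 36
  d8 = d6/3 - 5 - d7 = -38
  d9 = d2 - d3 = 4
Walk from origin (0, 0):
  seg 1: right by d5 = 100/3 → (100/3, 0)
  seg 2: right by d2 = 18 → (154/3, 0)
  seg 3: right by d5 = 100/3 → (254/3, 0)
  seg 4: up by d4 = 46 → (254/3, 46)
  seg 5: right by d4 = 46 → (392/3, 46)
  seg 6: right by d5 = 100/3 → (164, 46)
  seg 7: up by d7 = 36 → (164, 82)

d4 = 46
d5 = 100/3
d6 = 9
d7 = 36
d8 = -38
d9 = 4
endpoint = (164, 82)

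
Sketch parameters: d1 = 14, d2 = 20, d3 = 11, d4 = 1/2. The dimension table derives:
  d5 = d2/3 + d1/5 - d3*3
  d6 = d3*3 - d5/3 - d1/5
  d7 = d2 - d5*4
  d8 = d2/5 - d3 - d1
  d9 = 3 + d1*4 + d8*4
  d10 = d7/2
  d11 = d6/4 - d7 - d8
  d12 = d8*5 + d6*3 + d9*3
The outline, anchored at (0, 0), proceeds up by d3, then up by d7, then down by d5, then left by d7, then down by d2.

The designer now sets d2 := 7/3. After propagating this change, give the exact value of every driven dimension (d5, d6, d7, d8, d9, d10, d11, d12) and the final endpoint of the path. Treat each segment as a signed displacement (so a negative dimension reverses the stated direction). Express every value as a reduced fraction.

Apply edit: d2 := 7/3
  d5 = d2/3 + d1/5 - d3*3 = -1324/45
  d6 = d3*3 - d5/3 - d1/5 = 5401/135
  d7 = d2 - d5*4 = 5401/45
  d8 = d2/5 - d3 - d1 = -368/15
  d9 = 3 + d1*4 + d8*4 = -587/15
  d10 = d7/2 = 5401/90
  d11 = d6/4 - d7 - d8 = -46163/540
  d12 = d8*5 + d6*3 + d9*3 = -5402/45
Walk from origin (0, 0):
  seg 1: up by d3 = 11 → (0, 11)
  seg 2: up by d7 = 5401/45 → (0, 5896/45)
  seg 3: down by d5 = -1324/45 → (0, 1444/9)
  seg 4: left by d7 = 5401/45 → (-5401/45, 1444/9)
  seg 5: down by d2 = 7/3 → (-5401/45, 1423/9)

d5 = -1324/45
d6 = 5401/135
d7 = 5401/45
d8 = -368/15
d9 = -587/15
d10 = 5401/90
d11 = -46163/540
d12 = -5402/45
endpoint = (-5401/45, 1423/9)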